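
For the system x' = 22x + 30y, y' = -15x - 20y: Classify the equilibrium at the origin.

unstable spiral

A = [[22,30],[-15,-20]]; det(A-λI) = λ^2 - 2λ + 10.
λ = 1 ± 3i: positive real part.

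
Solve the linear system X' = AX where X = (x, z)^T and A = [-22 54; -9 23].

Coefficient matrix A = [[-22, 54], [-9, 23]].
Characteristic polynomial det(A - λI) = λ^2 - λ - 20 = 0.
Eigenvalues λ = -4, 5.
For λ=-4: (A-λI) row 1 is [-18, 54], so an eigenvector is (3, 1).
For λ=5: (A-λI) row 1 is [-27, 54], so an eigenvector is (-2, -1).
General solution: c_1e^(-4t)(3,1) + c_2e^(5t)(-2,-1).

x(t) = 3c_1e^(-4t) - 2c_2e^(5t), z(t) = c_1e^(-4t) - c_2e^(5t)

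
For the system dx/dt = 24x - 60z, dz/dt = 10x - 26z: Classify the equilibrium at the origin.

A = [[24,-60],[10,-26]]; det(A-λI) = λ^2 + 2λ - 24.
λ = 4, -6: opposite signs.

saddle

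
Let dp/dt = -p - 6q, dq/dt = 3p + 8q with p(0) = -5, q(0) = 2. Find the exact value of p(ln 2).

A = [[-1,-6],[3,8]]; eigenvalues λ = 2, 5.
Eigenvectors: (2,-1) for λ=2, (-1,1) for λ=5.
From the initial condition, c_1 = -3, c_2 = -1.
p(ln 2) = (-3)(2^2)(2) + (-1)(2^5)(-1) = 8.

8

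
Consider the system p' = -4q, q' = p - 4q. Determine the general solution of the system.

Coefficient matrix A = [[0, -4], [1, -4]].
Characteristic polynomial det(A - λI) = λ^2 + 4λ + 4 = 0.
Single eigenvalue λ = -2 with algebraic multiplicity 2.
Eigenvector v = (-2,-1); generalized eigenvector w with (A-λI)w=v is (1,1).
General solution: e^(-2t)[K_1·v + K_2·(t·v + w)].

p(t) = -2K_1e^(-2t) - 2K_2te^(-2t) + K_2e^(-2t), q(t) = -K_1e^(-2t) - K_2te^(-2t) + K_2e^(-2t)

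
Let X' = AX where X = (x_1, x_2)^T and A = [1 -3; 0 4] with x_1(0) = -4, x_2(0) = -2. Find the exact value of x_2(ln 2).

-32

A = [[1,-3],[0,4]]; eigenvalues λ = 1, 4.
Eigenvectors: (1,0) for λ=1, (-1,1) for λ=4.
From the initial condition, c_1 = -6, c_2 = -2.
x_2(ln 2) = (-6)(2^1)(0) + (-2)(2^4)(1) = -32.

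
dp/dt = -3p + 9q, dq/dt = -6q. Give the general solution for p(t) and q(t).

Coefficient matrix A = [[-3, 9], [0, -6]].
Characteristic polynomial det(A - λI) = λ^2 + 9λ + 18 = 0.
Eigenvalues λ = -6, -3.
For λ=-6: (A-λI) row 1 is [3, 9], so an eigenvector is (3, -1).
For λ=-3: (A-λI) row 1 is [0, 9], so an eigenvector is (1, 0).
General solution: K_1e^(-6t)(3,-1) + K_2e^(-3t)(1,0).

p(t) = 3K_1e^(-6t) + K_2e^(-3t), q(t) = -K_1e^(-6t)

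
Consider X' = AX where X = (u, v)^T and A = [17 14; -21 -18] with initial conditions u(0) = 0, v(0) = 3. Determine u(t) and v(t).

u(t) = 6e^(3t) - 6e^(-4t), v(t) = -6e^(3t) + 9e^(-4t)

Coefficient matrix A = [[17, 14], [-21, -18]].
Characteristic polynomial det(A - λI) = λ^2 + λ - 12 = 0.
Eigenvalues λ = -4, 3.
For λ=-4: (A-λI) row 1 is [21, 14], so an eigenvector is (-2, 3).
For λ=3: (A-λI) row 1 is [14, 14], so an eigenvector is (1, -1).
General solution: C_1e^(-4t)(-2,3) + C_2e^(3t)(1,-1).
Applying u(0)=0, v(0)=3 gives C_1=3, C_2=6.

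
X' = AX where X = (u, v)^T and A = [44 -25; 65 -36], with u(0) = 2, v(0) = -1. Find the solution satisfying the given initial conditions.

u(t) = 21e^(4t)sin(5t) + 2e^(4t)cos(5t), v(t) = 34e^(4t)sin(5t) - e^(4t)cos(5t)

Coefficient matrix A = [[44, -25], [65, -36]].
Characteristic polynomial det(A - λI) = λ^2 - 8λ + 41 = 0.
Eigenvalues λ = 4 ± 5i (complex conjugate pair).
For λ=4+5i: an eigenvector is (2,3) - i(1,2) = (2 - i, 3 - 2i).
A real fundamental pair from Re and Im of e^((4+5i)t)v: X_1 = e^(4t)(cos(5t)·(2,3) + sin(5t)·(1,2)), X_2 = e^(4t)(sin(5t)·(2,3) - cos(5t)·(1,2)).
General solution: K_1X_1 + K_2X_2.
Applying u(0)=2, v(0)=-1 gives K_1=5, K_2=8.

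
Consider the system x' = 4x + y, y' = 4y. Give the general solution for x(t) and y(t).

Coefficient matrix A = [[4, 1], [0, 4]].
Characteristic polynomial det(A - λI) = λ^2 - 8λ + 16 = 0.
Single eigenvalue λ = 4 with algebraic multiplicity 2.
Eigenvector v = (-1,0); generalized eigenvector w with (A-λI)w=v is (-2,-1).
General solution: e^(4t)[C_1·v + C_2·(t·v + w)].

x(t) = -C_1e^(4t) - C_2te^(4t) - 2C_2e^(4t), y(t) = -C_2e^(4t)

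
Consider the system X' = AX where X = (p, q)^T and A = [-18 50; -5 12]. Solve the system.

p(t) = -3K_1e^(-3t)sin(5t) + K_1e^(-3t)cos(5t) + K_2e^(-3t)sin(5t) + 3K_2e^(-3t)cos(5t), q(t) = -K_1e^(-3t)sin(5t) + K_2e^(-3t)cos(5t)

Coefficient matrix A = [[-18, 50], [-5, 12]].
Characteristic polynomial det(A - λI) = λ^2 + 6λ + 34 = 0.
Eigenvalues λ = -3 ± 5i (complex conjugate pair).
For λ=-3+5i: an eigenvector is (1,0) - i(-3,-1) = (1 + 3i, 0 + i).
A real fundamental pair from Re and Im of e^((-3+5i)t)v: X_1 = e^(-3t)(cos(5t)·(1,0) + sin(5t)·(-3,-1)), X_2 = e^(-3t)(sin(5t)·(1,0) - cos(5t)·(-3,-1)).
General solution: K_1X_1 + K_2X_2.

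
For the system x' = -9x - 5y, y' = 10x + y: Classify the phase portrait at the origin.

A = [[-9,-5],[10,1]]; det(A-λI) = λ^2 + 8λ + 41.
λ = -4 ± 5i: negative real part.

stable spiral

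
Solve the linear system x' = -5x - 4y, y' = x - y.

Coefficient matrix A = [[-5, -4], [1, -1]].
Characteristic polynomial det(A - λI) = λ^2 + 6λ + 9 = 0.
Single eigenvalue λ = -3 with algebraic multiplicity 2.
Eigenvector v = (2,-1); generalized eigenvector w with (A-λI)w=v is (3,-2).
General solution: e^(-3t)[C_1·v + C_2·(t·v + w)].

x(t) = 2C_1e^(-3t) + 2C_2te^(-3t) + 3C_2e^(-3t), y(t) = -C_1e^(-3t) - C_2te^(-3t) - 2C_2e^(-3t)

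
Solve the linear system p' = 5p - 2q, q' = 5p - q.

Coefficient matrix A = [[5, -2], [5, -1]].
Characteristic polynomial det(A - λI) = λ^2 - 4λ + 5 = 0.
Eigenvalues λ = 2 ± i (complex conjugate pair).
For λ=2+i: an eigenvector is (-1,-2) - i(1,1) = (-1 - i, -2 - i).
A real fundamental pair from Re and Im of e^((2+i)t)v: X_1 = e^(2t)(cos(t)·(-1,-2) + sin(t)·(1,1)), X_2 = e^(2t)(sin(t)·(-1,-2) - cos(t)·(1,1)).
General solution: C_1X_1 + C_2X_2.

p(t) = C_1e^(2t)sin(t) - C_1e^(2t)cos(t) - C_2e^(2t)sin(t) - C_2e^(2t)cos(t), q(t) = C_1e^(2t)sin(t) - 2C_1e^(2t)cos(t) - 2C_2e^(2t)sin(t) - C_2e^(2t)cos(t)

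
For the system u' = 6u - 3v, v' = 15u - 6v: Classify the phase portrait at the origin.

center

A = [[6,-3],[15,-6]]; det(A-λI) = λ^2 + 9.
λ = 0 ± 3i: zero real part.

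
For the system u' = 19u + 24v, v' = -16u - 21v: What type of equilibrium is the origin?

A = [[19,24],[-16,-21]]; det(A-λI) = λ^2 + 2λ - 15.
λ = -5, 3: opposite signs.

saddle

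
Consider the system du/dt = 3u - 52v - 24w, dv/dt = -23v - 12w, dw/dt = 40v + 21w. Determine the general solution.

Coefficient matrix A = [[3, -52, -24], [0, -23, -12], [0, 40, 21]].
det(A - λI) = 0 gives eigenvalues λ = 3, 1, -3.
For λ=3: eigenvector (1,0,0).
For λ=1: eigenvector (-2,-1,2).
For λ=-3: eigenvector (-6,-3,5).
General solution: c_1e^(3t)(1,0,0) + c_2e^(t)(-2,-1,2) + c_3e^(-3t)(-6,-3,5).

u(t) = c_1e^(3t) - 2c_2e^(t) - 6c_3e^(-3t), v(t) = -c_2e^(t) - 3c_3e^(-3t), w(t) = 2c_2e^(t) + 5c_3e^(-3t)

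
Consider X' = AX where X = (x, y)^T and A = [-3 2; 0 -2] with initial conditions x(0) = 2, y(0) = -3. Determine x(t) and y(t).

Coefficient matrix A = [[-3, 2], [0, -2]].
Characteristic polynomial det(A - λI) = λ^2 + 5λ + 6 = 0.
Eigenvalues λ = -2, -3.
For λ=-2: (A-λI) row 1 is [-1, 2], so an eigenvector is (2, 1).
For λ=-3: (A-λI) row 1 is [0, 2], so an eigenvector is (1, 0).
General solution: C_1e^(-2t)(2,1) + C_2e^(-3t)(1,0).
Applying x(0)=2, y(0)=-3 gives C_1=-3, C_2=8.

x(t) = -6e^(-2t) + 8e^(-3t), y(t) = -3e^(-2t)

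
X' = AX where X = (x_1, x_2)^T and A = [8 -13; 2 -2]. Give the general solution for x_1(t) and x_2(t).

x_1(t) = 3K_1e^(3t)sin(t) - 2K_1e^(3t)cos(t) - 2K_2e^(3t)sin(t) - 3K_2e^(3t)cos(t), x_2(t) = K_1e^(3t)sin(t) - K_1e^(3t)cos(t) - K_2e^(3t)sin(t) - K_2e^(3t)cos(t)

Coefficient matrix A = [[8, -13], [2, -2]].
Characteristic polynomial det(A - λI) = λ^2 - 6λ + 10 = 0.
Eigenvalues λ = 3 ± i (complex conjugate pair).
For λ=3+i: an eigenvector is (-2,-1) - i(3,1) = (-2 - 3i, -1 - i).
A real fundamental pair from Re and Im of e^((3+i)t)v: X_1 = e^(3t)(cos(t)·(-2,-1) + sin(t)·(3,1)), X_2 = e^(3t)(sin(t)·(-2,-1) - cos(t)·(3,1)).
General solution: K_1X_1 + K_2X_2.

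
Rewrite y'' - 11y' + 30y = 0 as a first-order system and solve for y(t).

Let x_1 = y, x_2 = y'. Then x_1' = x_2 and x_2' = -30x_1 + 11x_2.
A = [[0,1],[-30,11]]; det(A-λI) = λ^2 - 11λ + 30.
Eigenvalues λ = 5, 6 with eigenvectors (1,5), (1,6).

y(t) = c_1e^(5t) + c_2e^(6t)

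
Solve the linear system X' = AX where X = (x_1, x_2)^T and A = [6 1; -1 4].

Coefficient matrix A = [[6, 1], [-1, 4]].
Characteristic polynomial det(A - λI) = λ^2 - 10λ + 25 = 0.
Single eigenvalue λ = 5 with algebraic multiplicity 2.
Eigenvector v = (1,-1); generalized eigenvector w with (A-λI)w=v is (0,1).
General solution: e^(5t)[c_1·v + c_2·(t·v + w)].

x_1(t) = c_1e^(5t) + c_2te^(5t), x_2(t) = -c_1e^(5t) - c_2te^(5t) + c_2e^(5t)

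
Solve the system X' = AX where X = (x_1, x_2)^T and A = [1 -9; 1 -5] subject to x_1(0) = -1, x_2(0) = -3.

x_1(t) = 24te^(-2t) - e^(-2t), x_2(t) = 8te^(-2t) - 3e^(-2t)

Coefficient matrix A = [[1, -9], [1, -5]].
Characteristic polynomial det(A - λI) = λ^2 + 4λ + 4 = 0.
Single eigenvalue λ = -2 with algebraic multiplicity 2.
Eigenvector v = (-3,-1); generalized eigenvector w with (A-λI)w=v is (2,1).
General solution: e^(-2t)[c_1·v + c_2·(t·v + w)].
Applying x_1(0)=-1, x_2(0)=-3 gives c_1=-5, c_2=-8.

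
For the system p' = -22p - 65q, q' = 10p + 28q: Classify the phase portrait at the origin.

A = [[-22,-65],[10,28]]; det(A-λI) = λ^2 - 6λ + 34.
λ = 3 ± 5i: positive real part.

unstable spiral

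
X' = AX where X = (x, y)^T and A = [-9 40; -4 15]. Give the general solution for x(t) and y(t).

Coefficient matrix A = [[-9, 40], [-4, 15]].
Characteristic polynomial det(A - λI) = λ^2 - 6λ + 25 = 0.
Eigenvalues λ = 3 ± 4i (complex conjugate pair).
For λ=3+4i: an eigenvector is (1,0) - i(-3,-1) = (1 + 3i, 0 + i).
A real fundamental pair from Re and Im of e^((3+4i)t)v: X_1 = e^(3t)(cos(4t)·(1,0) + sin(4t)·(-3,-1)), X_2 = e^(3t)(sin(4t)·(1,0) - cos(4t)·(-3,-1)).
General solution: c_1X_1 + c_2X_2.

x(t) = -3c_1e^(3t)sin(4t) + c_1e^(3t)cos(4t) + c_2e^(3t)sin(4t) + 3c_2e^(3t)cos(4t), y(t) = -c_1e^(3t)sin(4t) + c_2e^(3t)cos(4t)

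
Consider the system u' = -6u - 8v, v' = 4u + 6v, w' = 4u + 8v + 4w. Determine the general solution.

u(t) = 2c_1e^(-2t) - c_2e^(2t), v(t) = -c_1e^(-2t) + c_2e^(2t), w(t) = -2c_2e^(2t) + c_3e^(4t)

Coefficient matrix A = [[-6, -8, 0], [4, 6, 0], [4, 8, 4]].
det(A - λI) = 0 gives eigenvalues λ = -2, 2, 4.
For λ=-2: eigenvector (2,-1,0).
For λ=2: eigenvector (-1,1,-2).
For λ=4: eigenvector (0,0,1).
General solution: c_1e^(-2t)(2,-1,0) + c_2e^(2t)(-1,1,-2) + c_3e^(4t)(0,0,1).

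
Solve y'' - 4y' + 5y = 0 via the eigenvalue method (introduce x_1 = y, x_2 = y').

Let x_1 = y, x_2 = y'. Then x_1' = x_2 and x_2' = -5x_1 + 4x_2.
A = [[0,1],[-5,4]]; det(A-λI) = λ^2 - 4λ + 5.
Eigenvalues λ = 2 ± i.

y(t) = c_1e^(2t)cos(t) + c_2e^(2t)sin(t)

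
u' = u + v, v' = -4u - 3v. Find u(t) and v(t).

u(t) = K_1e^(-t) + K_2te^(-t) - K_2e^(-t), v(t) = -2K_1e^(-t) - 2K_2te^(-t) + 3K_2e^(-t)

Coefficient matrix A = [[1, 1], [-4, -3]].
Characteristic polynomial det(A - λI) = λ^2 + 2λ + 1 = 0.
Single eigenvalue λ = -1 with algebraic multiplicity 2.
Eigenvector v = (1,-2); generalized eigenvector w with (A-λI)w=v is (-1,3).
General solution: e^(-t)[K_1·v + K_2·(t·v + w)].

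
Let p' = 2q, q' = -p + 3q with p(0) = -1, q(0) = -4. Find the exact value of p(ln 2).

A = [[0,2],[-1,3]]; eigenvalues λ = 1, 2.
Eigenvectors: (2,1) for λ=1, (-1,-1) for λ=2.
From the initial condition, c_1 = 3, c_2 = 7.
p(ln 2) = (3)(2^1)(2) + (7)(2^2)(-1) = -16.

-16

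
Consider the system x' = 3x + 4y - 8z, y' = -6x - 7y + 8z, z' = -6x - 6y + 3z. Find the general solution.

Coefficient matrix A = [[3, 4, -8], [-6, -7, 8], [-6, -6, 3]].
det(A - λI) = 0 gives eigenvalues λ = -1, -3, 3.
For λ=-1: eigenvector (1,-1,0).
For λ=-3: eigenvector (2,-1,1).
For λ=3: eigenvector (-2,2,1).
General solution: c_1e^(-t)(1,-1,0) + c_2e^(-3t)(2,-1,1) + c_3e^(3t)(-2,2,1).

x(t) = c_1e^(-t) + 2c_2e^(-3t) - 2c_3e^(3t), y(t) = -c_1e^(-t) - c_2e^(-3t) + 2c_3e^(3t), z(t) = c_2e^(-3t) + c_3e^(3t)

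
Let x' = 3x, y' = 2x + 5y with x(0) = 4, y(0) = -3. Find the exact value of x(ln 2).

32

A = [[3,0],[2,5]]; eigenvalues λ = 5, 3.
Eigenvectors: (0,-1) for λ=5, (-1,1) for λ=3.
From the initial condition, c_1 = -1, c_2 = -4.
x(ln 2) = (-1)(2^5)(0) + (-4)(2^3)(-1) = 32.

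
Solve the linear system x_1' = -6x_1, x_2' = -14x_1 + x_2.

x_1(t) = -K_2e^(-6t), x_2(t) = -K_1e^(t) - 2K_2e^(-6t)

Coefficient matrix A = [[-6, 0], [-14, 1]].
Characteristic polynomial det(A - λI) = λ^2 + 5λ - 6 = 0.
Eigenvalues λ = 1, -6.
For λ=1: (A-λI) row 1 is [-7, 0], so an eigenvector is (0, -1).
For λ=-6: (A-λI) row 2 is [-14, 7], so an eigenvector is (-1, -2).
General solution: K_1e^(t)(0,-1) + K_2e^(-6t)(-1,-2).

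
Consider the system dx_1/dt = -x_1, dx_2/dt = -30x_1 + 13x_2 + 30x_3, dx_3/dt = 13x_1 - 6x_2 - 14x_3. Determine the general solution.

Coefficient matrix A = [[-1, 0, 0], [-30, 13, 30], [13, -6, -14]].
det(A - λI) = 0 gives eigenvalues λ = -1, 1, -2.
For λ=-1: eigenvector (1,0,1).
For λ=1: eigenvector (0,5,-2).
For λ=-2: eigenvector (0,-2,1).
General solution: K_1e^(-t)(1,0,1) + K_2e^(t)(0,5,-2) + K_3e^(-2t)(0,-2,1).

x_1(t) = K_1e^(-t), x_2(t) = 5K_2e^(t) - 2K_3e^(-2t), x_3(t) = K_1e^(-t) - 2K_2e^(t) + K_3e^(-2t)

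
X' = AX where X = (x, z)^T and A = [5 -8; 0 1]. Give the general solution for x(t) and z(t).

Coefficient matrix A = [[5, -8], [0, 1]].
Characteristic polynomial det(A - λI) = λ^2 - 6λ + 5 = 0.
Eigenvalues λ = 1, 5.
For λ=1: (A-λI) row 1 is [4, -8], so an eigenvector is (2, 1).
For λ=5: (A-λI) row 1 is [0, -8], so an eigenvector is (1, 0).
General solution: K_1e^(t)(2,1) + K_2e^(5t)(1,0).

x(t) = 2K_1e^(t) + K_2e^(5t), z(t) = K_1e^(t)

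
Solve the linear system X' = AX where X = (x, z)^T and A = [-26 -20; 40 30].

Coefficient matrix A = [[-26, -20], [40, 30]].
Characteristic polynomial det(A - λI) = λ^2 - 4λ + 20 = 0.
Eigenvalues λ = 2 ± 4i (complex conjugate pair).
For λ=2+4i: an eigenvector is (2,-3) - i(1,-1) = (2 - i, -3 + i).
A real fundamental pair from Re and Im of e^((2+4i)t)v: X_1 = e^(2t)(cos(4t)·(2,-3) + sin(4t)·(1,-1)), X_2 = e^(2t)(sin(4t)·(2,-3) - cos(4t)·(1,-1)).
General solution: K_1X_1 + K_2X_2.

x(t) = K_1e^(2t)sin(4t) + 2K_1e^(2t)cos(4t) + 2K_2e^(2t)sin(4t) - K_2e^(2t)cos(4t), z(t) = -K_1e^(2t)sin(4t) - 3K_1e^(2t)cos(4t) - 3K_2e^(2t)sin(4t) + K_2e^(2t)cos(4t)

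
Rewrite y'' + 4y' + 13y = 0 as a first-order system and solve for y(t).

y(t) = C_1e^(-2t)cos(3t) + C_2e^(-2t)sin(3t)

Let x_1 = y, x_2 = y'. Then x_1' = x_2 and x_2' = -13x_1 - 4x_2.
A = [[0,1],[-13,-4]]; det(A-λI) = λ^2 + 4λ + 13.
Eigenvalues λ = -2 ± 3i.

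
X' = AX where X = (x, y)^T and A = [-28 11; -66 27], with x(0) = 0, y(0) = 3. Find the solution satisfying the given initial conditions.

x(t) = 3e^(5t) - 3e^(-6t), y(t) = 9e^(5t) - 6e^(-6t)

Coefficient matrix A = [[-28, 11], [-66, 27]].
Characteristic polynomial det(A - λI) = λ^2 + λ - 30 = 0.
Eigenvalues λ = -6, 5.
For λ=-6: (A-λI) row 1 is [-22, 11], so an eigenvector is (1, 2).
For λ=5: (A-λI) row 1 is [-33, 11], so an eigenvector is (-1, -3).
General solution: K_1e^(-6t)(1,2) + K_2e^(5t)(-1,-3).
Applying x(0)=0, y(0)=3 gives K_1=-3, K_2=-3.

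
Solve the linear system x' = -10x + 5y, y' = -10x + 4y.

x(t) = -C_1e^(-3t)sin(t) - 2C_1e^(-3t)cos(t) - 2C_2e^(-3t)sin(t) + C_2e^(-3t)cos(t), y(t) = -C_1e^(-3t)sin(t) - 3C_1e^(-3t)cos(t) - 3C_2e^(-3t)sin(t) + C_2e^(-3t)cos(t)

Coefficient matrix A = [[-10, 5], [-10, 4]].
Characteristic polynomial det(A - λI) = λ^2 + 6λ + 10 = 0.
Eigenvalues λ = -3 ± i (complex conjugate pair).
For λ=-3+i: an eigenvector is (-2,-3) - i(-1,-1) = (-2 + i, -3 + i).
A real fundamental pair from Re and Im of e^((-3+i)t)v: X_1 = e^(-3t)(cos(t)·(-2,-3) + sin(t)·(-1,-1)), X_2 = e^(-3t)(sin(t)·(-2,-3) - cos(t)·(-1,-1)).
General solution: C_1X_1 + C_2X_2.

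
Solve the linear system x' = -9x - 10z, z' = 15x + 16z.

x(t) = 2K_1e^(6t) - K_2e^(t), z(t) = -3K_1e^(6t) + K_2e^(t)

Coefficient matrix A = [[-9, -10], [15, 16]].
Characteristic polynomial det(A - λI) = λ^2 - 7λ + 6 = 0.
Eigenvalues λ = 6, 1.
For λ=6: (A-λI) row 1 is [-15, -10], so an eigenvector is (2, -3).
For λ=1: (A-λI) row 1 is [-10, -10], so an eigenvector is (-1, 1).
General solution: K_1e^(6t)(2,-3) + K_2e^(t)(-1,1).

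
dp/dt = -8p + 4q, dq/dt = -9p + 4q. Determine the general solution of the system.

Coefficient matrix A = [[-8, 4], [-9, 4]].
Characteristic polynomial det(A - λI) = λ^2 + 4λ + 4 = 0.
Single eigenvalue λ = -2 with algebraic multiplicity 2.
Eigenvector v = (2,3); generalized eigenvector w with (A-λI)w=v is (1,2).
General solution: e^(-2t)[K_1·v + K_2·(t·v + w)].

p(t) = 2K_1e^(-2t) + 2K_2te^(-2t) + K_2e^(-2t), q(t) = 3K_1e^(-2t) + 3K_2te^(-2t) + 2K_2e^(-2t)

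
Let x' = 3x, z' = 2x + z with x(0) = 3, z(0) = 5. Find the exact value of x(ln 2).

24

A = [[3,0],[2,1]]; eigenvalues λ = 3, 1.
Eigenvectors: (1,1) for λ=3, (0,-1) for λ=1.
From the initial condition, c_1 = 3, c_2 = -2.
x(ln 2) = (3)(2^3)(1) + (-2)(2^1)(0) = 24.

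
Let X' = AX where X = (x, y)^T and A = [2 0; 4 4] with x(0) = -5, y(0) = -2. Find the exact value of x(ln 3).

A = [[2,0],[4,4]]; eigenvalues λ = 2, 4.
Eigenvectors: (-1,2) for λ=2, (0,1) for λ=4.
From the initial condition, c_1 = 5, c_2 = -12.
x(ln 3) = (5)(3^2)(-1) + (-12)(3^4)(0) = -45.

-45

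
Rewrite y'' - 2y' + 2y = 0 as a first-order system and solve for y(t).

y(t) = K_1e^(t)cos(t) + K_2e^(t)sin(t)

Let x_1 = y, x_2 = y'. Then x_1' = x_2 and x_2' = -2x_1 + 2x_2.
A = [[0,1],[-2,2]]; det(A-λI) = λ^2 - 2λ + 2.
Eigenvalues λ = 1 ± i.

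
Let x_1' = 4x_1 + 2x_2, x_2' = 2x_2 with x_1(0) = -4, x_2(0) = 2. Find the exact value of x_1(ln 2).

A = [[4,2],[0,2]]; eigenvalues λ = 4, 2.
Eigenvectors: (1,0) for λ=4, (-1,1) for λ=2.
From the initial condition, c_1 = -2, c_2 = 2.
x_1(ln 2) = (-2)(2^4)(1) + (2)(2^2)(-1) = -40.

-40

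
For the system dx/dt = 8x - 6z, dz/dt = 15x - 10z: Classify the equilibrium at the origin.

stable spiral

A = [[8,-6],[15,-10]]; det(A-λI) = λ^2 + 2λ + 10.
λ = -1 ± 3i: negative real part.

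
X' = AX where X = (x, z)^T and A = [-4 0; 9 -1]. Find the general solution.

x(t) = -C_1e^(-4t), z(t) = 3C_1e^(-4t) - C_2e^(-t)

Coefficient matrix A = [[-4, 0], [9, -1]].
Characteristic polynomial det(A - λI) = λ^2 + 5λ + 4 = 0.
Eigenvalues λ = -4, -1.
For λ=-4: (A-λI) row 2 is [9, 3], so an eigenvector is (-1, 3).
For λ=-1: (A-λI) row 1 is [-3, 0], so an eigenvector is (0, -1).
General solution: C_1e^(-4t)(-1,3) + C_2e^(-t)(0,-1).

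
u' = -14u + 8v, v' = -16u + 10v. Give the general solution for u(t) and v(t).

Coefficient matrix A = [[-14, 8], [-16, 10]].
Characteristic polynomial det(A - λI) = λ^2 + 4λ - 12 = 0.
Eigenvalues λ = -6, 2.
For λ=-6: (A-λI) row 1 is [-8, 8], so an eigenvector is (-1, -1).
For λ=2: (A-λI) row 1 is [-16, 8], so an eigenvector is (1, 2).
General solution: K_1e^(-6t)(-1,-1) + K_2e^(2t)(1,2).

u(t) = -K_1e^(-6t) + K_2e^(2t), v(t) = -K_1e^(-6t) + 2K_2e^(2t)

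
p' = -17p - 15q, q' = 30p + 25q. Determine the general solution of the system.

Coefficient matrix A = [[-17, -15], [30, 25]].
Characteristic polynomial det(A - λI) = λ^2 - 8λ + 25 = 0.
Eigenvalues λ = 4 ± 3i (complex conjugate pair).
For λ=4+3i: an eigenvector is (-1,1) - i(2,-3) = (-1 - 2i, 1 + 3i).
A real fundamental pair from Re and Im of e^((4+3i)t)v: X_1 = e^(4t)(cos(3t)·(-1,1) + sin(3t)·(2,-3)), X_2 = e^(4t)(sin(3t)·(-1,1) - cos(3t)·(2,-3)).
General solution: C_1X_1 + C_2X_2.

p(t) = 2C_1e^(4t)sin(3t) - C_1e^(4t)cos(3t) - C_2e^(4t)sin(3t) - 2C_2e^(4t)cos(3t), q(t) = -3C_1e^(4t)sin(3t) + C_1e^(4t)cos(3t) + C_2e^(4t)sin(3t) + 3C_2e^(4t)cos(3t)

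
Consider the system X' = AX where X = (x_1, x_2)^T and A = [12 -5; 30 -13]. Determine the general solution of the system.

Coefficient matrix A = [[12, -5], [30, -13]].
Characteristic polynomial det(A - λI) = λ^2 + λ - 6 = 0.
Eigenvalues λ = 2, -3.
For λ=2: (A-λI) row 1 is [10, -5], so an eigenvector is (-1, -2).
For λ=-3: (A-λI) row 1 is [15, -5], so an eigenvector is (1, 3).
General solution: C_1e^(2t)(-1,-2) + C_2e^(-3t)(1,3).

x_1(t) = -C_1e^(2t) + C_2e^(-3t), x_2(t) = -2C_1e^(2t) + 3C_2e^(-3t)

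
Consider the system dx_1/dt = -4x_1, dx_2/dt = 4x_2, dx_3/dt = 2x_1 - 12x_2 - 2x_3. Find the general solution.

x_1(t) = K_2e^(-4t), x_2(t) = K_1e^(4t), x_3(t) = -2K_1e^(4t) - K_2e^(-4t) + K_3e^(-2t)

Coefficient matrix A = [[-4, 0, 0], [0, 4, 0], [2, -12, -2]].
det(A - λI) = 0 gives eigenvalues λ = 4, -4, -2.
For λ=4: eigenvector (0,1,-2).
For λ=-4: eigenvector (1,0,-1).
For λ=-2: eigenvector (0,0,1).
General solution: K_1e^(4t)(0,1,-2) + K_2e^(-4t)(1,0,-1) + K_3e^(-2t)(0,0,1).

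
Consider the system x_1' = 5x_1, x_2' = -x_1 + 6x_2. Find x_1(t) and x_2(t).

Coefficient matrix A = [[5, 0], [-1, 6]].
Characteristic polynomial det(A - λI) = λ^2 - 11λ + 30 = 0.
Eigenvalues λ = 6, 5.
For λ=6: (A-λI) row 1 is [-1, 0], so an eigenvector is (0, -1).
For λ=5: (A-λI) row 2 is [-1, 1], so an eigenvector is (1, 1).
General solution: C_1e^(6t)(0,-1) + C_2e^(5t)(1,1).

x_1(t) = C_2e^(5t), x_2(t) = -C_1e^(6t) + C_2e^(5t)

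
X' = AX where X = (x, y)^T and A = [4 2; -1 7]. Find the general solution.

Coefficient matrix A = [[4, 2], [-1, 7]].
Characteristic polynomial det(A - λI) = λ^2 - 11λ + 30 = 0.
Eigenvalues λ = 5, 6.
For λ=5: (A-λI) row 1 is [-1, 2], so an eigenvector is (-2, -1).
For λ=6: (A-λI) row 1 is [-2, 2], so an eigenvector is (-1, -1).
General solution: c_1e^(5t)(-2,-1) + c_2e^(6t)(-1,-1).

x(t) = -2c_1e^(5t) - c_2e^(6t), y(t) = -c_1e^(5t) - c_2e^(6t)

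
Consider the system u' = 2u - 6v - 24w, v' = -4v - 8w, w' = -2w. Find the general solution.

Coefficient matrix A = [[2, -6, -24], [0, -4, -8], [0, 0, -2]].
det(A - λI) = 0 gives eigenvalues λ = -4, 2, -2.
For λ=-4: eigenvector (1,1,0).
For λ=2: eigenvector (1,0,0).
For λ=-2: eigenvector (0,-4,1).
General solution: K_1e^(-4t)(1,1,0) + K_2e^(2t)(1,0,0) + K_3e^(-2t)(0,-4,1).

u(t) = K_1e^(-4t) + K_2e^(2t), v(t) = K_1e^(-4t) - 4K_3e^(-2t), w(t) = K_3e^(-2t)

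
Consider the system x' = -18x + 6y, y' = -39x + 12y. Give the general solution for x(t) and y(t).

x(t) = -C_1e^(-3t)sin(3t) + C_1e^(-3t)cos(3t) + C_2e^(-3t)sin(3t) + C_2e^(-3t)cos(3t), y(t) = -3C_1e^(-3t)sin(3t) + 2C_1e^(-3t)cos(3t) + 2C_2e^(-3t)sin(3t) + 3C_2e^(-3t)cos(3t)

Coefficient matrix A = [[-18, 6], [-39, 12]].
Characteristic polynomial det(A - λI) = λ^2 + 6λ + 18 = 0.
Eigenvalues λ = -3 ± 3i (complex conjugate pair).
For λ=-3+3i: an eigenvector is (1,2) - i(-1,-3) = (1 + i, 2 + 3i).
A real fundamental pair from Re and Im of e^((-3+3i)t)v: X_1 = e^(-3t)(cos(3t)·(1,2) + sin(3t)·(-1,-3)), X_2 = e^(-3t)(sin(3t)·(1,2) - cos(3t)·(-1,-3)).
General solution: C_1X_1 + C_2X_2.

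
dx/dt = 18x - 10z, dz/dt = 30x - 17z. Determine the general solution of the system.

x(t) = c_1e^(-2t) - 2c_2e^(3t), z(t) = 2c_1e^(-2t) - 3c_2e^(3t)

Coefficient matrix A = [[18, -10], [30, -17]].
Characteristic polynomial det(A - λI) = λ^2 - λ - 6 = 0.
Eigenvalues λ = -2, 3.
For λ=-2: (A-λI) row 1 is [20, -10], so an eigenvector is (1, 2).
For λ=3: (A-λI) row 1 is [15, -10], so an eigenvector is (-2, -3).
General solution: c_1e^(-2t)(1,2) + c_2e^(3t)(-2,-3).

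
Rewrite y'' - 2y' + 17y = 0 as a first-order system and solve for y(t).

y(t) = c_1e^(t)cos(4t) + c_2e^(t)sin(4t)

Let x_1 = y, x_2 = y'. Then x_1' = x_2 and x_2' = -17x_1 + 2x_2.
A = [[0,1],[-17,2]]; det(A-λI) = λ^2 - 2λ + 17.
Eigenvalues λ = 1 ± 4i.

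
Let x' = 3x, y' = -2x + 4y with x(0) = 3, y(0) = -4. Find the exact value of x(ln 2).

A = [[3,0],[-2,4]]; eigenvalues λ = 4, 3.
Eigenvectors: (0,1) for λ=4, (-1,-2) for λ=3.
From the initial condition, c_1 = -10, c_2 = -3.
x(ln 2) = (-10)(2^4)(0) + (-3)(2^3)(-1) = 24.

24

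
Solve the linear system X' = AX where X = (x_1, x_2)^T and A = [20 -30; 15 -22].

x_1(t) = -c_1e^(-t)sin(3t) - 3c_1e^(-t)cos(3t) - 3c_2e^(-t)sin(3t) + c_2e^(-t)cos(3t), x_2(t) = -c_1e^(-t)sin(3t) - 2c_1e^(-t)cos(3t) - 2c_2e^(-t)sin(3t) + c_2e^(-t)cos(3t)

Coefficient matrix A = [[20, -30], [15, -22]].
Characteristic polynomial det(A - λI) = λ^2 + 2λ + 10 = 0.
Eigenvalues λ = -1 ± 3i (complex conjugate pair).
For λ=-1+3i: an eigenvector is (-3,-2) - i(-1,-1) = (-3 + i, -2 + i).
A real fundamental pair from Re and Im of e^((-1+3i)t)v: X_1 = e^(-t)(cos(3t)·(-3,-2) + sin(3t)·(-1,-1)), X_2 = e^(-t)(sin(3t)·(-3,-2) - cos(3t)·(-1,-1)).
General solution: c_1X_1 + c_2X_2.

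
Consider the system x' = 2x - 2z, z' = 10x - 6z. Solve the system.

Coefficient matrix A = [[2, -2], [10, -6]].
Characteristic polynomial det(A - λI) = λ^2 + 4λ + 8 = 0.
Eigenvalues λ = -2 ± 2i (complex conjugate pair).
For λ=-2+2i: an eigenvector is (1,2) - i(0,1) = (1, 2 - i).
A real fundamental pair from Re and Im of e^((-2+2i)t)v: X_1 = e^(-2t)(cos(2t)·(1,2) + sin(2t)·(0,1)), X_2 = e^(-2t)(sin(2t)·(1,2) - cos(2t)·(0,1)).
General solution: K_1X_1 + K_2X_2.

x(t) = K_1e^(-2t)cos(2t) + K_2e^(-2t)sin(2t), z(t) = K_1e^(-2t)sin(2t) + 2K_1e^(-2t)cos(2t) + 2K_2e^(-2t)sin(2t) - K_2e^(-2t)cos(2t)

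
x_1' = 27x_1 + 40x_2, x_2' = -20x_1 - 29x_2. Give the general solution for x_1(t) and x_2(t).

x_1(t) = 3C_1e^(-t)sin(4t) - C_1e^(-t)cos(4t) - C_2e^(-t)sin(4t) - 3C_2e^(-t)cos(4t), x_2(t) = -2C_1e^(-t)sin(4t) + C_1e^(-t)cos(4t) + C_2e^(-t)sin(4t) + 2C_2e^(-t)cos(4t)

Coefficient matrix A = [[27, 40], [-20, -29]].
Characteristic polynomial det(A - λI) = λ^2 + 2λ + 17 = 0.
Eigenvalues λ = -1 ± 4i (complex conjugate pair).
For λ=-1+4i: an eigenvector is (-1,1) - i(3,-2) = (-1 - 3i, 1 + 2i).
A real fundamental pair from Re and Im of e^((-1+4i)t)v: X_1 = e^(-t)(cos(4t)·(-1,1) + sin(4t)·(3,-2)), X_2 = e^(-t)(sin(4t)·(-1,1) - cos(4t)·(3,-2)).
General solution: C_1X_1 + C_2X_2.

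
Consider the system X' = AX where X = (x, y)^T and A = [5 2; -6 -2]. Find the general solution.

x(t) = C_1e^(t) + 2C_2e^(2t), y(t) = -2C_1e^(t) - 3C_2e^(2t)

Coefficient matrix A = [[5, 2], [-6, -2]].
Characteristic polynomial det(A - λI) = λ^2 - 3λ + 2 = 0.
Eigenvalues λ = 1, 2.
For λ=1: (A-λI) row 1 is [4, 2], so an eigenvector is (1, -2).
For λ=2: (A-λI) row 1 is [3, 2], so an eigenvector is (2, -3).
General solution: C_1e^(t)(1,-2) + C_2e^(2t)(2,-3).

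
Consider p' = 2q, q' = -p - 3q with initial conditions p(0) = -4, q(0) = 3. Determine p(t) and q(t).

Coefficient matrix A = [[0, 2], [-1, -3]].
Characteristic polynomial det(A - λI) = λ^2 + 3λ + 2 = 0.
Eigenvalues λ = -2, -1.
For λ=-2: (A-λI) row 1 is [2, 2], so an eigenvector is (1, -1).
For λ=-1: (A-λI) row 1 is [1, 2], so an eigenvector is (-2, 1).
General solution: C_1e^(-2t)(1,-1) + C_2e^(-t)(-2,1).
Applying p(0)=-4, q(0)=3 gives C_1=-2, C_2=1.

p(t) = -2e^(-t) - 2e^(-2t), q(t) = e^(-t) + 2e^(-2t)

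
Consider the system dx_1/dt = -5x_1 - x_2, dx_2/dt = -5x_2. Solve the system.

x_1(t) = -C_1e^(-5t) - C_2te^(-5t) + 3C_2e^(-5t), x_2(t) = C_2e^(-5t)

Coefficient matrix A = [[-5, -1], [0, -5]].
Characteristic polynomial det(A - λI) = λ^2 + 10λ + 25 = 0.
Single eigenvalue λ = -5 with algebraic multiplicity 2.
Eigenvector v = (-1,0); generalized eigenvector w with (A-λI)w=v is (3,1).
General solution: e^(-5t)[C_1·v + C_2·(t·v + w)].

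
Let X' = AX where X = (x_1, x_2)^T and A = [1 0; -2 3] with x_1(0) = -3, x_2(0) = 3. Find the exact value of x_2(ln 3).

153

A = [[1,0],[-2,3]]; eigenvalues λ = 3, 1.
Eigenvectors: (0,-1) for λ=3, (1,1) for λ=1.
From the initial condition, c_1 = -6, c_2 = -3.
x_2(ln 3) = (-6)(3^3)(-1) + (-3)(3^1)(1) = 153.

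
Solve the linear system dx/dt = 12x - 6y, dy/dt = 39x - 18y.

x(t) = c_1e^(-3t)sin(3t) + c_1e^(-3t)cos(3t) + c_2e^(-3t)sin(3t) - c_2e^(-3t)cos(3t), y(t) = 3c_1e^(-3t)sin(3t) + 2c_1e^(-3t)cos(3t) + 2c_2e^(-3t)sin(3t) - 3c_2e^(-3t)cos(3t)

Coefficient matrix A = [[12, -6], [39, -18]].
Characteristic polynomial det(A - λI) = λ^2 + 6λ + 18 = 0.
Eigenvalues λ = -3 ± 3i (complex conjugate pair).
For λ=-3+3i: an eigenvector is (1,2) - i(1,3) = (1 - i, 2 - 3i).
A real fundamental pair from Re and Im of e^((-3+3i)t)v: X_1 = e^(-3t)(cos(3t)·(1,2) + sin(3t)·(1,3)), X_2 = e^(-3t)(sin(3t)·(1,2) - cos(3t)·(1,3)).
General solution: c_1X_1 + c_2X_2.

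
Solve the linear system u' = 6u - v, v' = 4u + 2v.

Coefficient matrix A = [[6, -1], [4, 2]].
Characteristic polynomial det(A - λI) = λ^2 - 8λ + 16 = 0.
Single eigenvalue λ = 4 with algebraic multiplicity 2.
Eigenvector v = (1,2); generalized eigenvector w with (A-λI)w=v is (1,1).
General solution: e^(4t)[c_1·v + c_2·(t·v + w)].

u(t) = c_1e^(4t) + c_2te^(4t) + c_2e^(4t), v(t) = 2c_1e^(4t) + 2c_2te^(4t) + c_2e^(4t)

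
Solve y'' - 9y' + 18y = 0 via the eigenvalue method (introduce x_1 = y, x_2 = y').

y(t) = C_1e^(3t) + C_2e^(6t)

Let x_1 = y, x_2 = y'. Then x_1' = x_2 and x_2' = -18x_1 + 9x_2.
A = [[0,1],[-18,9]]; det(A-λI) = λ^2 - 9λ + 18.
Eigenvalues λ = 3, 6 with eigenvectors (1,3), (1,6).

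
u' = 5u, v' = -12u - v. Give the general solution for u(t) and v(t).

u(t) = -C_1e^(5t), v(t) = 2C_1e^(5t) + C_2e^(-t)

Coefficient matrix A = [[5, 0], [-12, -1]].
Characteristic polynomial det(A - λI) = λ^2 - 4λ - 5 = 0.
Eigenvalues λ = 5, -1.
For λ=5: (A-λI) row 2 is [-12, -6], so an eigenvector is (-1, 2).
For λ=-1: (A-λI) row 1 is [6, 0], so an eigenvector is (0, 1).
General solution: C_1e^(5t)(-1,2) + C_2e^(-t)(0,1).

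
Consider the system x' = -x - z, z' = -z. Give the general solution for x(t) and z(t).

x(t) = -C_1e^(-t) - C_2te^(-t) + C_2e^(-t), z(t) = C_2e^(-t)

Coefficient matrix A = [[-1, -1], [0, -1]].
Characteristic polynomial det(A - λI) = λ^2 + 2λ + 1 = 0.
Single eigenvalue λ = -1 with algebraic multiplicity 2.
Eigenvector v = (-1,0); generalized eigenvector w with (A-λI)w=v is (1,1).
General solution: e^(-t)[C_1·v + C_2·(t·v + w)].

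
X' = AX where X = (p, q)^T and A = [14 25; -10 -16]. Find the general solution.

p(t) = 2C_1e^(-t)sin(5t) - C_1e^(-t)cos(5t) - C_2e^(-t)sin(5t) - 2C_2e^(-t)cos(5t), q(t) = -C_1e^(-t)sin(5t) + C_1e^(-t)cos(5t) + C_2e^(-t)sin(5t) + C_2e^(-t)cos(5t)

Coefficient matrix A = [[14, 25], [-10, -16]].
Characteristic polynomial det(A - λI) = λ^2 + 2λ + 26 = 0.
Eigenvalues λ = -1 ± 5i (complex conjugate pair).
For λ=-1+5i: an eigenvector is (-1,1) - i(2,-1) = (-1 - 2i, 1 + i).
A real fundamental pair from Re and Im of e^((-1+5i)t)v: X_1 = e^(-t)(cos(5t)·(-1,1) + sin(5t)·(2,-1)), X_2 = e^(-t)(sin(5t)·(-1,1) - cos(5t)·(2,-1)).
General solution: C_1X_1 + C_2X_2.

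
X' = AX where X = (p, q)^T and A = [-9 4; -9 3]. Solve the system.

Coefficient matrix A = [[-9, 4], [-9, 3]].
Characteristic polynomial det(A - λI) = λ^2 + 6λ + 9 = 0.
Single eigenvalue λ = -3 with algebraic multiplicity 2.
Eigenvector v = (-2,-3); generalized eigenvector w with (A-λI)w=v is (1,1).
General solution: e^(-3t)[C_1·v + C_2·(t·v + w)].

p(t) = -2C_1e^(-3t) - 2C_2te^(-3t) + C_2e^(-3t), q(t) = -3C_1e^(-3t) - 3C_2te^(-3t) + C_2e^(-3t)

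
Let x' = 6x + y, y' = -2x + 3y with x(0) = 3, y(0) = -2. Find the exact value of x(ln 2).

112

A = [[6,1],[-2,3]]; eigenvalues λ = 4, 5.
Eigenvectors: (1,-2) for λ=4, (1,-1) for λ=5.
From the initial condition, c_1 = -1, c_2 = 4.
x(ln 2) = (-1)(2^4)(1) + (4)(2^5)(1) = 112.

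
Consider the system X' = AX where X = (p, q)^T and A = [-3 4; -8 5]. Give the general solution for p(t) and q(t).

p(t) = -c_1e^(t)cos(4t) - c_2e^(t)sin(4t), q(t) = c_1e^(t)sin(4t) - c_1e^(t)cos(4t) - c_2e^(t)sin(4t) - c_2e^(t)cos(4t)

Coefficient matrix A = [[-3, 4], [-8, 5]].
Characteristic polynomial det(A - λI) = λ^2 - 2λ + 17 = 0.
Eigenvalues λ = 1 ± 4i (complex conjugate pair).
For λ=1+4i: an eigenvector is (-1,-1) - i(0,1) = (-1, -1 - i).
A real fundamental pair from Re and Im of e^((1+4i)t)v: X_1 = e^(t)(cos(4t)·(-1,-1) + sin(4t)·(0,1)), X_2 = e^(t)(sin(4t)·(-1,-1) - cos(4t)·(0,1)).
General solution: c_1X_1 + c_2X_2.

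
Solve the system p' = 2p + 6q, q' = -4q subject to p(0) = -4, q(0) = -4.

Coefficient matrix A = [[2, 6], [0, -4]].
Characteristic polynomial det(A - λI) = λ^2 + 2λ - 8 = 0.
Eigenvalues λ = 2, -4.
For λ=2: (A-λI) row 1 is [0, 6], so an eigenvector is (1, 0).
For λ=-4: (A-λI) row 1 is [6, 6], so an eigenvector is (-1, 1).
General solution: c_1e^(2t)(1,0) + c_2e^(-4t)(-1,1).
Applying p(0)=-4, q(0)=-4 gives c_1=-8, c_2=-4.

p(t) = -8e^(2t) + 4e^(-4t), q(t) = -4e^(-4t)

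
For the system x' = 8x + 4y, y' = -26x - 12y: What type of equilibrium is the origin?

stable spiral

A = [[8,4],[-26,-12]]; det(A-λI) = λ^2 + 4λ + 8.
λ = -2 ± 2i: negative real part.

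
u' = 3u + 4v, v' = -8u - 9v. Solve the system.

u(t) = c_1e^(-t) - c_2e^(-5t), v(t) = -c_1e^(-t) + 2c_2e^(-5t)

Coefficient matrix A = [[3, 4], [-8, -9]].
Characteristic polynomial det(A - λI) = λ^2 + 6λ + 5 = 0.
Eigenvalues λ = -1, -5.
For λ=-1: (A-λI) row 1 is [4, 4], so an eigenvector is (1, -1).
For λ=-5: (A-λI) row 1 is [8, 4], so an eigenvector is (-1, 2).
General solution: c_1e^(-t)(1,-1) + c_2e^(-5t)(-1,2).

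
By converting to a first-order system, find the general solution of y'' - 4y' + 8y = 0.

y(t) = C_1e^(2t)cos(2t) + C_2e^(2t)sin(2t)

Let x_1 = y, x_2 = y'. Then x_1' = x_2 and x_2' = -8x_1 + 4x_2.
A = [[0,1],[-8,4]]; det(A-λI) = λ^2 - 4λ + 8.
Eigenvalues λ = 2 ± 2i.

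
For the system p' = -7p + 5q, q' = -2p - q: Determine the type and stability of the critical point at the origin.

A = [[-7,5],[-2,-1]]; det(A-λI) = λ^2 + 8λ + 17.
λ = -4 ± i: negative real part.

stable spiral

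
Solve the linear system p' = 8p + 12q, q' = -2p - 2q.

Coefficient matrix A = [[8, 12], [-2, -2]].
Characteristic polynomial det(A - λI) = λ^2 - 6λ + 8 = 0.
Eigenvalues λ = 2, 4.
For λ=2: (A-λI) row 1 is [6, 12], so an eigenvector is (-2, 1).
For λ=4: (A-λI) row 1 is [4, 12], so an eigenvector is (3, -1).
General solution: C_1e^(2t)(-2,1) + C_2e^(4t)(3,-1).

p(t) = -2C_1e^(2t) + 3C_2e^(4t), q(t) = C_1e^(2t) - C_2e^(4t)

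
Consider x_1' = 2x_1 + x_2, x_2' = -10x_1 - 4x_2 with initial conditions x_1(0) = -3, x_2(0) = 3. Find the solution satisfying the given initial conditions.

Coefficient matrix A = [[2, 1], [-10, -4]].
Characteristic polynomial det(A - λI) = λ^2 + 2λ + 2 = 0.
Eigenvalues λ = -1 ± i (complex conjugate pair).
For λ=-1+i: an eigenvector is (-1,3) - i(0,1) = (-1, 3 - i).
A real fundamental pair from Re and Im of e^((-1+i)t)v: X_1 = e^(-t)(cos(t)·(-1,3) + sin(t)·(0,1)), X_2 = e^(-t)(sin(t)·(-1,3) - cos(t)·(0,1)).
General solution: K_1X_1 + K_2X_2.
Applying x_1(0)=-3, x_2(0)=3 gives K_1=3, K_2=6.

x_1(t) = -6e^(-t)sin(t) - 3e^(-t)cos(t), x_2(t) = 21e^(-t)sin(t) + 3e^(-t)cos(t)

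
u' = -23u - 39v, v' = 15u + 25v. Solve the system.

Coefficient matrix A = [[-23, -39], [15, 25]].
Characteristic polynomial det(A - λI) = λ^2 - 2λ + 10 = 0.
Eigenvalues λ = 1 ± 3i (complex conjugate pair).
For λ=1+3i: an eigenvector is (3,-2) - i(2,-1) = (3 - 2i, -2 + i).
A real fundamental pair from Re and Im of e^((1+3i)t)v: X_1 = e^(t)(cos(3t)·(3,-2) + sin(3t)·(2,-1)), X_2 = e^(t)(sin(3t)·(3,-2) - cos(3t)·(2,-1)).
General solution: c_1X_1 + c_2X_2.

u(t) = 2c_1e^(t)sin(3t) + 3c_1e^(t)cos(3t) + 3c_2e^(t)sin(3t) - 2c_2e^(t)cos(3t), v(t) = -c_1e^(t)sin(3t) - 2c_1e^(t)cos(3t) - 2c_2e^(t)sin(3t) + c_2e^(t)cos(3t)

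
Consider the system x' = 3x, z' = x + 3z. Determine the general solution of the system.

x(t) = -c_2e^(3t), z(t) = -c_1e^(3t) - c_2te^(3t) - 2c_2e^(3t)

Coefficient matrix A = [[3, 0], [1, 3]].
Characteristic polynomial det(A - λI) = λ^2 - 6λ + 9 = 0.
Single eigenvalue λ = 3 with algebraic multiplicity 2.
Eigenvector v = (0,-1); generalized eigenvector w with (A-λI)w=v is (-1,-2).
General solution: e^(3t)[c_1·v + c_2·(t·v + w)].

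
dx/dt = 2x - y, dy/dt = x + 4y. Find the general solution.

Coefficient matrix A = [[2, -1], [1, 4]].
Characteristic polynomial det(A - λI) = λ^2 - 6λ + 9 = 0.
Single eigenvalue λ = 3 with algebraic multiplicity 2.
Eigenvector v = (-1,1); generalized eigenvector w with (A-λI)w=v is (2,-1).
General solution: e^(3t)[K_1·v + K_2·(t·v + w)].

x(t) = -K_1e^(3t) - K_2te^(3t) + 2K_2e^(3t), y(t) = K_1e^(3t) + K_2te^(3t) - K_2e^(3t)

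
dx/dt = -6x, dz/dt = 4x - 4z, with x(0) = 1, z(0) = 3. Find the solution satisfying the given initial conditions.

x(t) = e^(-6t), z(t) = 5e^(-4t) - 2e^(-6t)

Coefficient matrix A = [[-6, 0], [4, -4]].
Characteristic polynomial det(A - λI) = λ^2 + 10λ + 24 = 0.
Eigenvalues λ = -6, -4.
For λ=-6: (A-λI) row 2 is [4, 2], so an eigenvector is (-1, 2).
For λ=-4: (A-λI) row 1 is [-2, 0], so an eigenvector is (0, -1).
General solution: C_1e^(-6t)(-1,2) + C_2e^(-4t)(0,-1).
Applying x(0)=1, z(0)=3 gives C_1=-1, C_2=-5.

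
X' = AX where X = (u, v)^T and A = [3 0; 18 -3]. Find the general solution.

u(t) = K_2e^(3t), v(t) = -K_1e^(-3t) + 3K_2e^(3t)

Coefficient matrix A = [[3, 0], [18, -3]].
Characteristic polynomial det(A - λI) = λ^2 - 9 = 0.
Eigenvalues λ = -3, 3.
For λ=-3: (A-λI) row 1 is [6, 0], so an eigenvector is (0, -1).
For λ=3: (A-λI) row 2 is [18, -6], so an eigenvector is (1, 3).
General solution: K_1e^(-3t)(0,-1) + K_2e^(3t)(1,3).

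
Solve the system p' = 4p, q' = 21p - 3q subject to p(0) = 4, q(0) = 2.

Coefficient matrix A = [[4, 0], [21, -3]].
Characteristic polynomial det(A - λI) = λ^2 - λ - 12 = 0.
Eigenvalues λ = 4, -3.
For λ=4: (A-λI) row 2 is [21, -7], so an eigenvector is (1, 3).
For λ=-3: (A-λI) row 1 is [7, 0], so an eigenvector is (0, 1).
General solution: K_1e^(4t)(1,3) + K_2e^(-3t)(0,1).
Applying p(0)=4, q(0)=2 gives K_1=4, K_2=-10.

p(t) = 4e^(4t), q(t) = 12e^(4t) - 10e^(-3t)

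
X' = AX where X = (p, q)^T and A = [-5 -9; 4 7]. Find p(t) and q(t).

p(t) = -3K_1e^(t) - 3K_2te^(t) + 2K_2e^(t), q(t) = 2K_1e^(t) + 2K_2te^(t) - K_2e^(t)

Coefficient matrix A = [[-5, -9], [4, 7]].
Characteristic polynomial det(A - λI) = λ^2 - 2λ + 1 = 0.
Single eigenvalue λ = 1 with algebraic multiplicity 2.
Eigenvector v = (-3,2); generalized eigenvector w with (A-λI)w=v is (2,-1).
General solution: e^(t)[K_1·v + K_2·(t·v + w)].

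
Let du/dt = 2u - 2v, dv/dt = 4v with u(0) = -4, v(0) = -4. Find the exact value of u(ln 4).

896

A = [[2,-2],[0,4]]; eigenvalues λ = 2, 4.
Eigenvectors: (1,0) for λ=2, (-1,1) for λ=4.
From the initial condition, c_1 = -8, c_2 = -4.
u(ln 4) = (-8)(4^2)(1) + (-4)(4^4)(-1) = 896.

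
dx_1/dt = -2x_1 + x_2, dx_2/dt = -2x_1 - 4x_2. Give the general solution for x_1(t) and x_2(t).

Coefficient matrix A = [[-2, 1], [-2, -4]].
Characteristic polynomial det(A - λI) = λ^2 + 6λ + 10 = 0.
Eigenvalues λ = -3 ± i (complex conjugate pair).
For λ=-3+i: an eigenvector is (0,-1) - i(-1,1) = (0 + i, -1 - i).
A real fundamental pair from Re and Im of e^((-3+i)t)v: X_1 = e^(-3t)(cos(t)·(0,-1) + sin(t)·(-1,1)), X_2 = e^(-3t)(sin(t)·(0,-1) - cos(t)·(-1,1)).
General solution: c_1X_1 + c_2X_2.

x_1(t) = -c_1e^(-3t)sin(t) + c_2e^(-3t)cos(t), x_2(t) = c_1e^(-3t)sin(t) - c_1e^(-3t)cos(t) - c_2e^(-3t)sin(t) - c_2e^(-3t)cos(t)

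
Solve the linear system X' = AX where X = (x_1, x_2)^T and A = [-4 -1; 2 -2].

Coefficient matrix A = [[-4, -1], [2, -2]].
Characteristic polynomial det(A - λI) = λ^2 + 6λ + 10 = 0.
Eigenvalues λ = -3 ± i (complex conjugate pair).
For λ=-3+i: an eigenvector is (0,-1) - i(1,-1) = (0 - i, -1 + i).
A real fundamental pair from Re and Im of e^((-3+i)t)v: X_1 = e^(-3t)(cos(t)·(0,-1) + sin(t)·(1,-1)), X_2 = e^(-3t)(sin(t)·(0,-1) - cos(t)·(1,-1)).
General solution: K_1X_1 + K_2X_2.

x_1(t) = K_1e^(-3t)sin(t) - K_2e^(-3t)cos(t), x_2(t) = -K_1e^(-3t)sin(t) - K_1e^(-3t)cos(t) - K_2e^(-3t)sin(t) + K_2e^(-3t)cos(t)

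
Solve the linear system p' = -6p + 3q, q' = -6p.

Coefficient matrix A = [[-6, 3], [-6, 0]].
Characteristic polynomial det(A - λI) = λ^2 + 6λ + 18 = 0.
Eigenvalues λ = -3 ± 3i (complex conjugate pair).
For λ=-3+3i: an eigenvector is (1,1) - i(0,-1) = (1, 1 + i).
A real fundamental pair from Re and Im of e^((-3+3i)t)v: X_1 = e^(-3t)(cos(3t)·(1,1) + sin(3t)·(0,-1)), X_2 = e^(-3t)(sin(3t)·(1,1) - cos(3t)·(0,-1)).
General solution: C_1X_1 + C_2X_2.

p(t) = C_1e^(-3t)cos(3t) + C_2e^(-3t)sin(3t), q(t) = -C_1e^(-3t)sin(3t) + C_1e^(-3t)cos(3t) + C_2e^(-3t)sin(3t) + C_2e^(-3t)cos(3t)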